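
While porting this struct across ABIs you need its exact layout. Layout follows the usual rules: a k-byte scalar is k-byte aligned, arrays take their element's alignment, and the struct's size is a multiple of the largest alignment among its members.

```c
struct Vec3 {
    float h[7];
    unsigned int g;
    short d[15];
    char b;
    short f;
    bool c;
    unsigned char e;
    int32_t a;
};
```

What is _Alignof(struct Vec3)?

member alignments: h=4, g=4, d=2, b=1, f=2, c=1, e=1, a=4
max = 4

4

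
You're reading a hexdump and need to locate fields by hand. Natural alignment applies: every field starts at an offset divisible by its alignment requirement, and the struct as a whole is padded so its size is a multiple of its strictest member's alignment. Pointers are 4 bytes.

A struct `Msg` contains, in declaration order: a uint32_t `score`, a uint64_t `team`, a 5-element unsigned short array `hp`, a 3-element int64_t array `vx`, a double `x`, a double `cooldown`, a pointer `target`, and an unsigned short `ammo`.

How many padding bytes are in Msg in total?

0..4  score  (4B, 4-aligned)
4..8  -- padding (4B)
8..16  team  (8B, 8-aligned)
16..26  hp  (10B, 2-aligned)
26..32  -- padding (6B)
32..56  vx  (24B, 8-aligned)
56..64  x  (8B, 8-aligned)
64..72  cooldown  (8B, 8-aligned)
72..76  target  (4B, 4-aligned)
76..78  ammo  (2B, 2-aligned)
78..80  -- tail padding (2B)
sizeof = 80, alignof = 8
data bytes 68, size 80 → padding 12

12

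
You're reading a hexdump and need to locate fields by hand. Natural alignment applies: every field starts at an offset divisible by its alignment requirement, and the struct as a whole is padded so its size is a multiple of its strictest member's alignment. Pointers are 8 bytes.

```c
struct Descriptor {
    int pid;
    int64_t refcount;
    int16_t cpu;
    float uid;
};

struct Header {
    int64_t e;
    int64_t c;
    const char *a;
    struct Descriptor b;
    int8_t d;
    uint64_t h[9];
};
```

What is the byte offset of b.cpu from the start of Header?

40

Descriptor: @0: pid [4B, align 4] → 4; +4 pad (align 8); @8: refcount [8B, align 8] → 16; @16: cpu [2B, align 2] → 18; +2 pad (align 4); @20: uid [4B, align 4] → 24; size 24, align 8
@0: e [8B, align 8] → 8
@8: c [8B, align 8] → 16
@16: a [8B, align 8] → 24
@24: b [24B, align 8] → 48
within Descriptor: cpu at 16
24 + 16 = 40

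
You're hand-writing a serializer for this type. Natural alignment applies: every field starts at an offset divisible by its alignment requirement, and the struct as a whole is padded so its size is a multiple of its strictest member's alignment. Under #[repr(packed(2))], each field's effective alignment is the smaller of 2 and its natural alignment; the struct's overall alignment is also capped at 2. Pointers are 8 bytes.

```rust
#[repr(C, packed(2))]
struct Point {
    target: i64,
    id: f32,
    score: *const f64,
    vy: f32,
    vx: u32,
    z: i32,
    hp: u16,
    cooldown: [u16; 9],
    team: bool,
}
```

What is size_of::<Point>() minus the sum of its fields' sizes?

target at 0 (size 8, align 2) → ends 8
id at 8 (size 4, align 2) → ends 12
score at 12 (size 8, align 2) → ends 20
vy at 20 (size 4, align 2) → ends 24
vx at 24 (size 4, align 2) → ends 28
z at 28 (size 4, align 2) → ends 32
hp at 32 (size 2, align 2) → ends 34
cooldown at 34 (size 18, align 2) → ends 52
team at 52 (size 1, align 1) → ends 53
tail pad 1 to reach multiple of 2
total 54 bytes, alignment 2
data bytes 53, size 54 → padding 1

1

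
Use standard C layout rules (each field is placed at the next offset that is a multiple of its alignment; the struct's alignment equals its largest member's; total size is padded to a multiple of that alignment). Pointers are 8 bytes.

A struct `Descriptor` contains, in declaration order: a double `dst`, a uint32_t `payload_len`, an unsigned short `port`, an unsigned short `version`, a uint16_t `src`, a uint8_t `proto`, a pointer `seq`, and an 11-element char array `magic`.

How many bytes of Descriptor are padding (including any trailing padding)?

10

dst at 0 (size 8, align 8) → ends 8
payload_len at 8 (size 4, align 4) → ends 12
port at 12 (size 2, align 2) → ends 14
version at 14 (size 2, align 2) → ends 16
src at 16 (size 2, align 2) → ends 18
proto at 18 (size 1, align 1) → ends 19
pad 5 to align 8 for seq
seq at 24 (size 8, align 8) → ends 32
magic at 32 (size 11, align 1) → ends 43
tail pad 5 to reach multiple of 8
total 48 bytes, alignment 8
data bytes 38, size 48 → padding 10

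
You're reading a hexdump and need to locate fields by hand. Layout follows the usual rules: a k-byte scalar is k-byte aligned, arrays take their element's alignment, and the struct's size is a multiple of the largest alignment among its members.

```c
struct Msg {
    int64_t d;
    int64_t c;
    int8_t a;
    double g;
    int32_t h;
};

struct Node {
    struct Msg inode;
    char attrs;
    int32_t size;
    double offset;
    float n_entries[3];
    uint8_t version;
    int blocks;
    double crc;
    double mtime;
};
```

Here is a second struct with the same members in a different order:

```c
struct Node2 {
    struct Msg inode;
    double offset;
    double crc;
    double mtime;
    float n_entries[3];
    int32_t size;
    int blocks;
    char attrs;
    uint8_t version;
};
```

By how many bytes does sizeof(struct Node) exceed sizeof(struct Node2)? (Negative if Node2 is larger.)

8

Msg: @0: d [8B, align 8] → 8; @8: c [8B, align 8] → 16; @16: a [1B, align 1] → 17; +7 pad (align 8); @24: g [8B, align 8] → 32; @32: h [4B, align 4] → 36; +4 tail pad (align 8); size 40, align 8
@0: inode [40B, align 8] → 40
@40: attrs [1B, align 1] → 41
+3 pad (align 4)
@44: size [4B, align 4] → 48
@48: offset [8B, align 8] → 56
@56: n_entries [12B, align 4] → 68
@68: version [1B, align 1] → 69
+3 pad (align 4)
@72: blocks [4B, align 4] → 76
+4 pad (align 8)
@80: crc [8B, align 8] → 88
@88: mtime [8B, align 8] → 96
size 96, align 8
— Node2 —
@0: inode [40B, align 8] → 40
@40: offset [8B, align 8] → 48
@48: crc [8B, align 8] → 56
@56: mtime [8B, align 8] → 64
@64: n_entries [12B, align 4] → 76
@76: size [4B, align 4] → 80
@80: blocks [4B, align 4] → 84
@84: attrs [1B, align 1] → 85
@85: version [1B, align 1] → 86
+2 tail pad (align 8)
size 88, align 8
96 − 88 = 8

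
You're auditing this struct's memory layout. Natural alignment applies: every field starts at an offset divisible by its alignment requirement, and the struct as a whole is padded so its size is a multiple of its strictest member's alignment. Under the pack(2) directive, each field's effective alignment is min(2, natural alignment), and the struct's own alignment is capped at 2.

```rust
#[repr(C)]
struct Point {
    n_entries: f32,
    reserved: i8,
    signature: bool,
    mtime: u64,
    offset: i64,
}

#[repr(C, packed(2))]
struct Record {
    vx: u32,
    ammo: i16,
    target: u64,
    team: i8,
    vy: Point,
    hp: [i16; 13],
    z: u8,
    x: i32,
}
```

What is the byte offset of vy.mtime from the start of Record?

24

Point: @0: n_entries [4B, align 4] → 4; @4: reserved [1B, align 1] → 5; @5: signature [1B, align 1] → 6; +2 pad (align 8); @8: mtime [8B, align 8] → 16; @16: offset [8B, align 8] → 24; size 24, align 8
@0: vx [4B, align 2] → 4
@4: ammo [2B, align 2] → 6
@6: target [8B, align 2] → 14
@14: team [1B, align 1] → 15
+1 pad (align 2)
@16: vy [24B, align 2] → 40
within Point: mtime at 8
16 + 8 = 24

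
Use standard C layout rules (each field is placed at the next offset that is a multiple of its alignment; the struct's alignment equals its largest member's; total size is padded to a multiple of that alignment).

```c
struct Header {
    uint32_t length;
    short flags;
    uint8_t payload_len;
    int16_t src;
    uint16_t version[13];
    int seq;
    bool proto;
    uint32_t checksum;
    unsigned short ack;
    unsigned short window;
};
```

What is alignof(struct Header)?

member alignments: length=4, flags=2, payload_len=1, src=2, version=2, seq=4, proto=1, checksum=4, ack=2, window=2
max = 4

4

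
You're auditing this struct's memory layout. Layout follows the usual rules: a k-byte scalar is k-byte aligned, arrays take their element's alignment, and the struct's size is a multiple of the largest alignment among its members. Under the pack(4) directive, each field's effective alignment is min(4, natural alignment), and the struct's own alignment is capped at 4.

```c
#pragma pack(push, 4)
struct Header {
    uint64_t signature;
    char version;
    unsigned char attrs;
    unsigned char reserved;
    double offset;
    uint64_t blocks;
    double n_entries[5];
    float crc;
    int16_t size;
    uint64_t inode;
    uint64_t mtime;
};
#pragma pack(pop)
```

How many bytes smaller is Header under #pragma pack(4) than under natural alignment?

4

natural layout:
  0..8  signature  (8B, 8-aligned)
  8..9  version  (1B, 1-aligned)
  9..10  attrs  (1B, 1-aligned)
  10..11  reserved  (1B, 1-aligned)
  11..16  -- padding (5B)
  16..24  offset  (8B, 8-aligned)
  24..32  blocks  (8B, 8-aligned)
  32..72  n_entries  (40B, 8-aligned)
  72..76  crc  (4B, 4-aligned)
  76..78  size  (2B, 2-aligned)
  78..80  -- padding (2B)
  80..88  inode  (8B, 8-aligned)
  88..96  mtime  (8B, 8-aligned)
  sizeof = 96, alignof = 8
packed(4) layout:
  0..8  signature  (8B, 4-aligned)
  8..9  version  (1B, 1-aligned)
  9..10  attrs  (1B, 1-aligned)
  10..11  reserved  (1B, 1-aligned)
  11..12  -- padding (1B)
  12..20  offset  (8B, 4-aligned)
  20..28  blocks  (8B, 4-aligned)
  28..68  n_entries  (40B, 4-aligned)
  68..72  crc  (4B, 4-aligned)
  72..74  size  (2B, 2-aligned)
  74..76  -- padding (2B)
  76..84  inode  (8B, 4-aligned)
  84..92  mtime  (8B, 4-aligned)
  sizeof = 92, alignof = 4
96 − 92 = 4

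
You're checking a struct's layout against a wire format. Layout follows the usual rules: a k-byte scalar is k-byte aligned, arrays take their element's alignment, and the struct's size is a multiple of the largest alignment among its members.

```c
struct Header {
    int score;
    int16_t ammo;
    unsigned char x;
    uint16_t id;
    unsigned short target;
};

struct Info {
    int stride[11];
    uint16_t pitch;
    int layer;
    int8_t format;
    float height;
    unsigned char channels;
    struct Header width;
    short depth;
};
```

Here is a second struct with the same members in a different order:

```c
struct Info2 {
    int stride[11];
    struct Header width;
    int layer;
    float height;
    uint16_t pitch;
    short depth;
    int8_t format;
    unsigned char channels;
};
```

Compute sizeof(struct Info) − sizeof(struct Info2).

8

Header: 0..4  score  (4B, 4-aligned); 4..6  ammo  (2B, 2-aligned); 6..7  x  (1B, 1-aligned); 7..8  -- padding (1B); 8..10  id  (2B, 2-aligned); 10..12  target  (2B, 2-aligned); sizeof = 12, alignof = 4
0..44  stride  (44B, 4-aligned)
44..46  pitch  (2B, 2-aligned)
46..48  -- padding (2B)
48..52  layer  (4B, 4-aligned)
52..53  format  (1B, 1-aligned)
53..56  -- padding (3B)
56..60  height  (4B, 4-aligned)
60..61  channels  (1B, 1-aligned)
61..64  -- padding (3B)
64..76  width  (12B, 4-aligned)
76..78  depth  (2B, 2-aligned)
78..80  -- tail padding (2B)
sizeof = 80, alignof = 4
— Info2 —
0..44  stride  (44B, 4-aligned)
44..56  width  (12B, 4-aligned)
56..60  layer  (4B, 4-aligned)
60..64  height  (4B, 4-aligned)
64..66  pitch  (2B, 2-aligned)
66..68  depth  (2B, 2-aligned)
68..69  format  (1B, 1-aligned)
69..70  channels  (1B, 1-aligned)
70..72  -- tail padding (2B)
sizeof = 72, alignof = 4
80 − 72 = 8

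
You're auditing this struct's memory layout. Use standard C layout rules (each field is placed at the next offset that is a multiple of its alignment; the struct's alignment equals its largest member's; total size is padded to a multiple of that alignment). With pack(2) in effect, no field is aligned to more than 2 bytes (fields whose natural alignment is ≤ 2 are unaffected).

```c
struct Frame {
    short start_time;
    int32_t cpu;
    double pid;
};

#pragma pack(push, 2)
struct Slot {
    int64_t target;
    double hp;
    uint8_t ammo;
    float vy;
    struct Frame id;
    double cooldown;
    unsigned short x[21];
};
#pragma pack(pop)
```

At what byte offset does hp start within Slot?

Frame: start_time at 0 (size 2, align 2) → ends 2; pad 2 to align 4 for cpu; cpu at 4 (size 4, align 4) → ends 8; pid at 8 (size 8, align 8) → ends 16; total 16 bytes, alignment 8
target at 0 (size 8, align 2) → ends 8
hp at 8 (size 8, align 2) → ends 16

8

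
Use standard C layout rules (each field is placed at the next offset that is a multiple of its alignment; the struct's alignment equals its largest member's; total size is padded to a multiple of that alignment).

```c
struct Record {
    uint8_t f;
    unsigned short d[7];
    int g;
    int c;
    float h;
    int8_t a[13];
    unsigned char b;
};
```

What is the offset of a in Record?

f at 0 (size 1, align 1) → ends 1
pad 1 to align 2 for d
d at 2 (size 14, align 2) → ends 16
g at 16 (size 4, align 4) → ends 20
c at 20 (size 4, align 4) → ends 24
h at 24 (size 4, align 4) → ends 28
a at 28 (size 13, align 1) → ends 41

28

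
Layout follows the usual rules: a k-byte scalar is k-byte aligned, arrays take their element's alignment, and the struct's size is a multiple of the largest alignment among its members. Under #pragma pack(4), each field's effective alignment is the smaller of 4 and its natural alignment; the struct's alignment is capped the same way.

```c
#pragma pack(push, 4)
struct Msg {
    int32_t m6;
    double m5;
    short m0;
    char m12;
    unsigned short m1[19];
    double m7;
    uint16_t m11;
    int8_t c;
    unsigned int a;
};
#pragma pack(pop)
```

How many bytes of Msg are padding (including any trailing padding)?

m6 at 0 (size 4, align 4) → ends 4
m5 at 4 (size 8, align 4) → ends 12
m0 at 12 (size 2, align 2) → ends 14
m12 at 14 (size 1, align 1) → ends 15
pad 1 to align 2 for m1
m1 at 16 (size 38, align 2) → ends 54
pad 2 to align 4 for m7
m7 at 56 (size 8, align 4) → ends 64
m11 at 64 (size 2, align 2) → ends 66
c at 66 (size 1, align 1) → ends 67
pad 1 to align 4 for a
a at 68 (size 4, align 4) → ends 72
total 72 bytes, alignment 4
data bytes 68, size 72 → padding 4

4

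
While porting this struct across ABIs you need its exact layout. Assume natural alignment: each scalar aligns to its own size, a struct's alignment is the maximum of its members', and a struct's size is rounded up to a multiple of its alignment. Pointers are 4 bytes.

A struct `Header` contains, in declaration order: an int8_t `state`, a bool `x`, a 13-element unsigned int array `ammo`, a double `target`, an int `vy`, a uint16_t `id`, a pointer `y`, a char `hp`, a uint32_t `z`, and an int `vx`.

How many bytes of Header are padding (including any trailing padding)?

7

0..1  state  (1B, 1-aligned)
1..2  x  (1B, 1-aligned)
2..4  -- padding (2B)
4..56  ammo  (52B, 4-aligned)
56..64  target  (8B, 8-aligned)
64..68  vy  (4B, 4-aligned)
68..70  id  (2B, 2-aligned)
70..72  -- padding (2B)
72..76  y  (4B, 4-aligned)
76..77  hp  (1B, 1-aligned)
77..80  -- padding (3B)
80..84  z  (4B, 4-aligned)
84..88  vx  (4B, 4-aligned)
sizeof = 88, alignof = 8
data bytes 81, size 88 → padding 7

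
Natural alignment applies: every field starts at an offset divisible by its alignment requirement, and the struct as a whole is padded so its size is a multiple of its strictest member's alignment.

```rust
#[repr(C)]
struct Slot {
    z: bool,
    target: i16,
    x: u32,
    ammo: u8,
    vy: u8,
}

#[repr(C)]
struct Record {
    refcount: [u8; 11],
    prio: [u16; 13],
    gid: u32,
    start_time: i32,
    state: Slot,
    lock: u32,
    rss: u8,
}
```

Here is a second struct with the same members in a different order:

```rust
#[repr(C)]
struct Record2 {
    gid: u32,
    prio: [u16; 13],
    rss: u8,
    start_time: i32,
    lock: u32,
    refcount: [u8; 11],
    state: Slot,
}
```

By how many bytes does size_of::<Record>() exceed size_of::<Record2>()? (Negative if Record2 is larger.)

4

Slot: 0..1  z  (1B, 1-aligned); 1..2  -- padding (1B); 2..4  target  (2B, 2-aligned); 4..8  x  (4B, 4-aligned); 8..9  ammo  (1B, 1-aligned); 9..10  vy  (1B, 1-aligned); 10..12  -- tail padding (2B); sizeof = 12, alignof = 4
0..11  refcount  (11B, 1-aligned)
11..12  -- padding (1B)
12..38  prio  (26B, 2-aligned)
38..40  -- padding (2B)
40..44  gid  (4B, 4-aligned)
44..48  start_time  (4B, 4-aligned)
48..60  state  (12B, 4-aligned)
60..64  lock  (4B, 4-aligned)
64..65  rss  (1B, 1-aligned)
65..68  -- tail padding (3B)
sizeof = 68, alignof = 4
— Record2 —
0..4  gid  (4B, 4-aligned)
4..30  prio  (26B, 2-aligned)
30..31  rss  (1B, 1-aligned)
31..32  -- padding (1B)
32..36  start_time  (4B, 4-aligned)
36..40  lock  (4B, 4-aligned)
40..51  refcount  (11B, 1-aligned)
51..52  -- padding (1B)
52..64  state  (12B, 4-aligned)
sizeof = 64, alignof = 4
68 − 64 = 4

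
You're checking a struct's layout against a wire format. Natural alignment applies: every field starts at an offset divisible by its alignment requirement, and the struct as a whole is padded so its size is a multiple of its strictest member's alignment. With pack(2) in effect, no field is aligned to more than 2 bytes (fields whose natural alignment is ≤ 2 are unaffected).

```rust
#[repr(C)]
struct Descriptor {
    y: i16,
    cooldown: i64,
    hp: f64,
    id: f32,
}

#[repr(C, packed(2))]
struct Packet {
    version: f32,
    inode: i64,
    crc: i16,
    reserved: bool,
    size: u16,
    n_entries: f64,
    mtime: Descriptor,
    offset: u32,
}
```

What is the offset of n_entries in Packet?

Descriptor: @0: y [2B, align 2] → 2; +6 pad (align 8); @8: cooldown [8B, align 8] → 16; @16: hp [8B, align 8] → 24; @24: id [4B, align 4] → 28; +4 tail pad (align 8); size 32, align 8
@0: version [4B, align 2] → 4
@4: inode [8B, align 2] → 12
@12: crc [2B, align 2] → 14
@14: reserved [1B, align 1] → 15
+1 pad (align 2)
@16: size [2B, align 2] → 18
@18: n_entries [8B, align 2] → 26

18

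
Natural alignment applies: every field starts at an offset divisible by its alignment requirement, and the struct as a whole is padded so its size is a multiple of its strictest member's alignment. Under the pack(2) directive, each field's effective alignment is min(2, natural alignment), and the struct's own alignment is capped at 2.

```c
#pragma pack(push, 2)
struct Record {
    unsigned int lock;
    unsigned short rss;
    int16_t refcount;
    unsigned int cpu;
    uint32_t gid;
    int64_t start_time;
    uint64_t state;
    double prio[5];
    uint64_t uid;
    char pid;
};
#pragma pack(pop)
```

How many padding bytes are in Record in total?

1

lock at 0 (size 4, align 2) → ends 4
rss at 4 (size 2, align 2) → ends 6
refcount at 6 (size 2, align 2) → ends 8
cpu at 8 (size 4, align 2) → ends 12
gid at 12 (size 4, align 2) → ends 16
start_time at 16 (size 8, align 2) → ends 24
state at 24 (size 8, align 2) → ends 32
prio at 32 (size 40, align 2) → ends 72
uid at 72 (size 8, align 2) → ends 80
pid at 80 (size 1, align 1) → ends 81
tail pad 1 to reach multiple of 2
total 82 bytes, alignment 2
data bytes 81, size 82 → padding 1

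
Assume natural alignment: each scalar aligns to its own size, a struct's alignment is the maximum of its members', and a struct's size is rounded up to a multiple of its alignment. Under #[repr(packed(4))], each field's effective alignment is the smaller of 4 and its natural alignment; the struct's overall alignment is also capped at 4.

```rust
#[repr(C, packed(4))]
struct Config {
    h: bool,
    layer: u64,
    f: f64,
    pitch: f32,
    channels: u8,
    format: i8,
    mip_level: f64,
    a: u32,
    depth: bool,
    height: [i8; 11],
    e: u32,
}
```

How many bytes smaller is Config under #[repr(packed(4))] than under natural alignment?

natural layout:
  h at 0 (size 1, align 1) → ends 1
  pad 7 to align 8 for layer
  layer at 8 (size 8, align 8) → ends 16
  f at 16 (size 8, align 8) → ends 24
  pitch at 24 (size 4, align 4) → ends 28
  channels at 28 (size 1, align 1) → ends 29
  format at 29 (size 1, align 1) → ends 30
  pad 2 to align 8 for mip_level
  mip_level at 32 (size 8, align 8) → ends 40
  a at 40 (size 4, align 4) → ends 44
  depth at 44 (size 1, align 1) → ends 45
  height at 45 (size 11, align 1) → ends 56
  e at 56 (size 4, align 4) → ends 60
  tail pad 4 to reach multiple of 8
  total 64 bytes, alignment 8
packed(4) layout:
  h at 0 (size 1, align 1) → ends 1
  pad 3 to align 4 for layer
  layer at 4 (size 8, align 4) → ends 12
  f at 12 (size 8, align 4) → ends 20
  pitch at 20 (size 4, align 4) → ends 24
  channels at 24 (size 1, align 1) → ends 25
  format at 25 (size 1, align 1) → ends 26
  pad 2 to align 4 for mip_level
  mip_level at 28 (size 8, align 4) → ends 36
  a at 36 (size 4, align 4) → ends 40
  depth at 40 (size 1, align 1) → ends 41
  height at 41 (size 11, align 1) → ends 52
  e at 52 (size 4, align 4) → ends 56
  total 56 bytes, alignment 4
64 − 56 = 8

8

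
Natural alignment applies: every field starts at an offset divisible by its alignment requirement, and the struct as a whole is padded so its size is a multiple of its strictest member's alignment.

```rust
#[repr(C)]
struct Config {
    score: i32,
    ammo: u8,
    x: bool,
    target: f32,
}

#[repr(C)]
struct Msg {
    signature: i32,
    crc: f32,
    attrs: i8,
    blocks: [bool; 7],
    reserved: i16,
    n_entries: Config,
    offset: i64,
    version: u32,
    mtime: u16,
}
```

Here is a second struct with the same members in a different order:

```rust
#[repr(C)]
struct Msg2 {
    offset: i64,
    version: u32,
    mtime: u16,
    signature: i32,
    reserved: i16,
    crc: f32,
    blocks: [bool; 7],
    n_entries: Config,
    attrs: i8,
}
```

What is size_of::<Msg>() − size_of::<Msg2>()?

Config: @0: score [4B, align 4] → 4; @4: ammo [1B, align 1] → 5; @5: x [1B, align 1] → 6; +2 pad (align 4); @8: target [4B, align 4] → 12; size 12, align 4
@0: signature [4B, align 4] → 4
@4: crc [4B, align 4] → 8
@8: attrs [1B, align 1] → 9
@9: blocks [7B, align 1] → 16
@16: reserved [2B, align 2] → 18
+2 pad (align 4)
@20: n_entries [12B, align 4] → 32
@32: offset [8B, align 8] → 40
@40: version [4B, align 4] → 44
@44: mtime [2B, align 2] → 46
+2 tail pad (align 8)
size 48, align 8
— Msg2 —
@0: offset [8B, align 8] → 8
@8: version [4B, align 4] → 12
@12: mtime [2B, align 2] → 14
+2 pad (align 4)
@16: signature [4B, align 4] → 20
@20: reserved [2B, align 2] → 22
+2 pad (align 4)
@24: crc [4B, align 4] → 28
@28: blocks [7B, align 1] → 35
+1 pad (align 4)
@36: n_entries [12B, align 4] → 48
@48: attrs [1B, align 1] → 49
+7 tail pad (align 8)
size 56, align 8
48 − 56 = -8

-8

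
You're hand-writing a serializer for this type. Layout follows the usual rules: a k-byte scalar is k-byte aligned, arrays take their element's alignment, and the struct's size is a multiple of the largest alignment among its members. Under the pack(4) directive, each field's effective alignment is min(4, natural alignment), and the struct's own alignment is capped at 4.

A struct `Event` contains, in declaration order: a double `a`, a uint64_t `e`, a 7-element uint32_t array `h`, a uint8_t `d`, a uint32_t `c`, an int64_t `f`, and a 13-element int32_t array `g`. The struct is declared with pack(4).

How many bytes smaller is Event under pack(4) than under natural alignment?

8

natural layout:
  0..8  a  (8B, 8-aligned)
  8..16  e  (8B, 8-aligned)
  16..44  h  (28B, 4-aligned)
  44..45  d  (1B, 1-aligned)
  45..48  -- padding (3B)
  48..52  c  (4B, 4-aligned)
  52..56  -- padding (4B)
  56..64  f  (8B, 8-aligned)
  64..116  g  (52B, 4-aligned)
  116..120  -- tail padding (4B)
  sizeof = 120, alignof = 8
packed(4) layout:
  0..8  a  (8B, 4-aligned)
  8..16  e  (8B, 4-aligned)
  16..44  h  (28B, 4-aligned)
  44..45  d  (1B, 1-aligned)
  45..48  -- padding (3B)
  48..52  c  (4B, 4-aligned)
  52..60  f  (8B, 4-aligned)
  60..112  g  (52B, 4-aligned)
  sizeof = 112, alignof = 4
120 − 112 = 8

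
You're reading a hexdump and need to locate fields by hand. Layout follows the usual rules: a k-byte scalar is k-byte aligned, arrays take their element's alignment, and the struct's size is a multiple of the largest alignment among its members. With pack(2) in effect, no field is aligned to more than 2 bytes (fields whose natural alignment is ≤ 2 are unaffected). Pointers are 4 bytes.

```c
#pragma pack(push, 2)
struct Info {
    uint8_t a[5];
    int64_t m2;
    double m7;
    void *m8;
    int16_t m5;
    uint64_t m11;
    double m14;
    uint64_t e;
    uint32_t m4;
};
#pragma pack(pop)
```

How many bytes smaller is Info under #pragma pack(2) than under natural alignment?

8

natural layout:
  a at 0 (size 5, align 1) → ends 5
  pad 3 to align 8 for m2
  m2 at 8 (size 8, align 8) → ends 16
  m7 at 16 (size 8, align 8) → ends 24
  m8 at 24 (size 4, align 4) → ends 28
  m5 at 28 (size 2, align 2) → ends 30
  pad 2 to align 8 for m11
  m11 at 32 (size 8, align 8) → ends 40
  m14 at 40 (size 8, align 8) → ends 48
  e at 48 (size 8, align 8) → ends 56
  m4 at 56 (size 4, align 4) → ends 60
  tail pad 4 to reach multiple of 8
  total 64 bytes, alignment 8
packed(2) layout:
  a at 0 (size 5, align 1) → ends 5
  pad 1 to align 2 for m2
  m2 at 6 (size 8, align 2) → ends 14
  m7 at 14 (size 8, align 2) → ends 22
  m8 at 22 (size 4, align 2) → ends 26
  m5 at 26 (size 2, align 2) → ends 28
  m11 at 28 (size 8, align 2) → ends 36
  m14 at 36 (size 8, align 2) → ends 44
  e at 44 (size 8, align 2) → ends 52
  m4 at 52 (size 4, align 2) → ends 56
  total 56 bytes, alignment 2
64 − 56 = 8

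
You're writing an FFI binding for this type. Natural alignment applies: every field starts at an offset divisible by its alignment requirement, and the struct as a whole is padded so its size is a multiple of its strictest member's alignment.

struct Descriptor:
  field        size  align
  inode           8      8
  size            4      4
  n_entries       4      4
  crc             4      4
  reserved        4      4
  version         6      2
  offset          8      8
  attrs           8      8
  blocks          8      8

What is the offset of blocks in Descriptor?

48

inode at 0 (size 8, align 8) → ends 8
size at 8 (size 4, align 4) → ends 12
n_entries at 12 (size 4, align 4) → ends 16
crc at 16 (size 4, align 4) → ends 20
reserved at 20 (size 4, align 4) → ends 24
version at 24 (size 6, align 2) → ends 30
pad 2 to align 8 for offset
offset at 32 (size 8, align 8) → ends 40
attrs at 40 (size 8, align 8) → ends 48
blocks at 48 (size 8, align 8) → ends 56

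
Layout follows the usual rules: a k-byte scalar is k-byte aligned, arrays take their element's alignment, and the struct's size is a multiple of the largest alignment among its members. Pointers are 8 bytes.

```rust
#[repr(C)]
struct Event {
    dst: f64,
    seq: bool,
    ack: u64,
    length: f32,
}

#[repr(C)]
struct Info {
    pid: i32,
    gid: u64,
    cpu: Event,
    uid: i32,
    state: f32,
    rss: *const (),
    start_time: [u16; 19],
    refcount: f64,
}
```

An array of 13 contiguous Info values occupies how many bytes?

Event: dst at 0 (size 8, align 8) → ends 8; seq at 8 (size 1, align 1) → ends 9; pad 7 to align 8 for ack; ack at 16 (size 8, align 8) → ends 24; length at 24 (size 4, align 4) → ends 28; tail pad 4 to reach multiple of 8; total 32 bytes, alignment 8
pid at 0 (size 4, align 4) → ends 4
pad 4 to align 8 for gid
gid at 8 (size 8, align 8) → ends 16
cpu at 16 (size 32, align 8) → ends 48
uid at 48 (size 4, align 4) → ends 52
state at 52 (size 4, align 4) → ends 56
rss at 56 (size 8, align 8) → ends 64
start_time at 64 (size 38, align 2) → ends 102
pad 2 to align 8 for refcount
refcount at 104 (size 8, align 8) → ends 112
total 112 bytes, alignment 8
array of 13: 13 × 112 = 1456

1456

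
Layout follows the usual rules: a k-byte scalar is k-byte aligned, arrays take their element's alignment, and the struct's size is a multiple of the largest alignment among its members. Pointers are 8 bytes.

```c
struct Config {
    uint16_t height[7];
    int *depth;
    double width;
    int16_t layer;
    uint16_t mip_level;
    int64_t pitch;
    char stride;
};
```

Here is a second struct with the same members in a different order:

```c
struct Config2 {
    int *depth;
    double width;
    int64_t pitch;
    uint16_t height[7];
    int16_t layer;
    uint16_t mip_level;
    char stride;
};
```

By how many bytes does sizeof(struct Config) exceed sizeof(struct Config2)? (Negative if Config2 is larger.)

0..14  height  (14B, 2-aligned)
14..16  -- padding (2B)
16..24  depth  (8B, 8-aligned)
24..32  width  (8B, 8-aligned)
32..34  layer  (2B, 2-aligned)
34..36  mip_level  (2B, 2-aligned)
36..40  -- padding (4B)
40..48  pitch  (8B, 8-aligned)
48..49  stride  (1B, 1-aligned)
49..56  -- tail padding (7B)
sizeof = 56, alignof = 8
— Config2 —
0..8  depth  (8B, 8-aligned)
8..16  width  (8B, 8-aligned)
16..24  pitch  (8B, 8-aligned)
24..38  height  (14B, 2-aligned)
38..40  layer  (2B, 2-aligned)
40..42  mip_level  (2B, 2-aligned)
42..43  stride  (1B, 1-aligned)
43..48  -- tail padding (5B)
sizeof = 48, alignof = 8
56 − 48 = 8

8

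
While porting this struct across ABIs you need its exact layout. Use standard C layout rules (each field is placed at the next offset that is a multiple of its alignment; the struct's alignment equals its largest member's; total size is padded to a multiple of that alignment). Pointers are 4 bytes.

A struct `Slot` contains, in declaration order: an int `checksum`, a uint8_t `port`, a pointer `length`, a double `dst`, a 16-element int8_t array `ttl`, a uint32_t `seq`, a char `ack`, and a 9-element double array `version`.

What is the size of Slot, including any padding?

0..4  checksum  (4B, 4-aligned)
4..5  port  (1B, 1-aligned)
5..8  -- padding (3B)
8..12  length  (4B, 4-aligned)
12..16  -- padding (4B)
16..24  dst  (8B, 8-aligned)
24..40  ttl  (16B, 1-aligned)
40..44  seq  (4B, 4-aligned)
44..45  ack  (1B, 1-aligned)
45..48  -- padding (3B)
48..120  version  (72B, 8-aligned)
sizeof = 120, alignof = 8

120 bytes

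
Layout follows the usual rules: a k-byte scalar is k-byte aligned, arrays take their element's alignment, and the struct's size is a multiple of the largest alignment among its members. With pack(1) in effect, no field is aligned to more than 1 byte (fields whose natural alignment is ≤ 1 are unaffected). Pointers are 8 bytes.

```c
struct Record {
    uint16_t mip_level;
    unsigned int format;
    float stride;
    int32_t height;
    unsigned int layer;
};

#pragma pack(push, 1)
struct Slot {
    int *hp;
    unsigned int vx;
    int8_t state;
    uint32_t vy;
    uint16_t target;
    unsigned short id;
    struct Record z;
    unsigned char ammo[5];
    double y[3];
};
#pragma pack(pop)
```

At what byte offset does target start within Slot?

17

Record: mip_level at 0 (size 2, align 2) → ends 2; pad 2 to align 4 for format; format at 4 (size 4, align 4) → ends 8; stride at 8 (size 4, align 4) → ends 12; height at 12 (size 4, align 4) → ends 16; layer at 16 (size 4, align 4) → ends 20; total 20 bytes, alignment 4
hp at 0 (size 8, align 1) → ends 8
vx at 8 (size 4, align 1) → ends 12
state at 12 (size 1, align 1) → ends 13
vy at 13 (size 4, align 1) → ends 17
target at 17 (size 2, align 1) → ends 19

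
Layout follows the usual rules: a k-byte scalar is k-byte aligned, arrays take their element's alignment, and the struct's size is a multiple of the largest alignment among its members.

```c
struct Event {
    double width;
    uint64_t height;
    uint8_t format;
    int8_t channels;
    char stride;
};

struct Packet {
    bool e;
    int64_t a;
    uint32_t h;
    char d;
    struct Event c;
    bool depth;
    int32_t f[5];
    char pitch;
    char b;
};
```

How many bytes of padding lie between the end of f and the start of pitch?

0

Event: 0..8  width  (8B, 8-aligned); 8..16  height  (8B, 8-aligned); 16..17  format  (1B, 1-aligned); 17..18  channels  (1B, 1-aligned); 18..19  stride  (1B, 1-aligned); 19..24  -- tail padding (5B); sizeof = 24, alignof = 8
0..1  e  (1B, 1-aligned)
1..8  -- padding (7B)
8..16  a  (8B, 8-aligned)
16..20  h  (4B, 4-aligned)
20..21  d  (1B, 1-aligned)
21..24  -- padding (3B)
24..48  c  (24B, 8-aligned)
48..49  depth  (1B, 1-aligned)
49..52  -- padding (3B)
52..72  f  (20B, 4-aligned)
72..73  pitch  (1B, 1-aligned)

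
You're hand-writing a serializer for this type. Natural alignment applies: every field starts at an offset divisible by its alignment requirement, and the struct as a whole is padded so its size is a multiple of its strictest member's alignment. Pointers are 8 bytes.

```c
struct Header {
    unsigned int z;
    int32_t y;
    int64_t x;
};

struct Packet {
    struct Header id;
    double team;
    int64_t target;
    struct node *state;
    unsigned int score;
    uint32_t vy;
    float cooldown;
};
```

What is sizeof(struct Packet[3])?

Header: 0..4  z  (4B, 4-aligned); 4..8  y  (4B, 4-aligned); 8..16  x  (8B, 8-aligned); sizeof = 16, alignof = 8
0..16  id  (16B, 8-aligned)
16..24  team  (8B, 8-aligned)
24..32  target  (8B, 8-aligned)
32..40  state  (8B, 8-aligned)
40..44  score  (4B, 4-aligned)
44..48  vy  (4B, 4-aligned)
48..52  cooldown  (4B, 4-aligned)
52..56  -- tail padding (4B)
sizeof = 56, alignof = 8
array of 3: 3 × 56 = 168

168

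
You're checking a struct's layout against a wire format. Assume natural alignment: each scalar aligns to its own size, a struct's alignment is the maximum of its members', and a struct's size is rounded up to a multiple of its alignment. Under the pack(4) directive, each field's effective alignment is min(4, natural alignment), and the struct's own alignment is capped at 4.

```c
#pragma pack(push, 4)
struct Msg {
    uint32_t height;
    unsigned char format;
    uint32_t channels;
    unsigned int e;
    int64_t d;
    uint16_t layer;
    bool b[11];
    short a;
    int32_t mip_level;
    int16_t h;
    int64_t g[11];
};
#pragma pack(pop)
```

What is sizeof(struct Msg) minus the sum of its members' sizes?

6

@0: height [4B, align 4] → 4
@4: format [1B, align 1] → 5
+3 pad (align 4)
@8: channels [4B, align 4] → 12
@12: e [4B, align 4] → 16
@16: d [8B, align 4] → 24
@24: layer [2B, align 2] → 26
@26: b [11B, align 1] → 37
+1 pad (align 2)
@38: a [2B, align 2] → 40
@40: mip_level [4B, align 4] → 44
@44: h [2B, align 2] → 46
+2 pad (align 4)
@48: g [88B, align 4] → 136
size 136, align 4
data bytes 130, size 136 → padding 6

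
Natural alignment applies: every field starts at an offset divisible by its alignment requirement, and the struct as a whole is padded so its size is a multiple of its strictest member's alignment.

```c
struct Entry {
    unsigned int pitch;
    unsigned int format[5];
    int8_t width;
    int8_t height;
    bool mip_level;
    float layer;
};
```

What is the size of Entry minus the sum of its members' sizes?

1

@0: pitch [4B, align 4] → 4
@4: format [20B, align 4] → 24
@24: width [1B, align 1] → 25
@25: height [1B, align 1] → 26
@26: mip_level [1B, align 1] → 27
+1 pad (align 4)
@28: layer [4B, align 4] → 32
size 32, align 4
data bytes 31, size 32 → padding 1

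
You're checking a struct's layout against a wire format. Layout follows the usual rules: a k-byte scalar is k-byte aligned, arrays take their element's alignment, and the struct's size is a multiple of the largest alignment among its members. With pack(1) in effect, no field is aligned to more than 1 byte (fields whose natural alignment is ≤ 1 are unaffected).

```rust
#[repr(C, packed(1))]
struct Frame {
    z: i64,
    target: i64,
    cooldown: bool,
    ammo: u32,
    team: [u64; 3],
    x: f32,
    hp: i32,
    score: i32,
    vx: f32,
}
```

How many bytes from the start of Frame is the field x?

0..8  z  (8B, 1-aligned)
8..16  target  (8B, 1-aligned)
16..17  cooldown  (1B, 1-aligned)
17..21  ammo  (4B, 1-aligned)
21..45  team  (24B, 1-aligned)
45..49  x  (4B, 1-aligned)

45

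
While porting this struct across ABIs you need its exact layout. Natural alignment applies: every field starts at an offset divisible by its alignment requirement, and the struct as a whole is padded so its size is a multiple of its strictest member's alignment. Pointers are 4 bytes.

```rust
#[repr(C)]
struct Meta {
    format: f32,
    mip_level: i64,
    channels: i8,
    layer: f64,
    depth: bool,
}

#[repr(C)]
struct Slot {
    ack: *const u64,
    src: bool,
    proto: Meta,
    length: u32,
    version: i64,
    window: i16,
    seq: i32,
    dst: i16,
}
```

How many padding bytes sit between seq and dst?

Meta: format at 0 (size 4, align 4) → ends 4; pad 4 to align 8 for mip_level; mip_level at 8 (size 8, align 8) → ends 16; channels at 16 (size 1, align 1) → ends 17; pad 7 to align 8 for layer; layer at 24 (size 8, align 8) → ends 32; depth at 32 (size 1, align 1) → ends 33; tail pad 7 to reach multiple of 8; total 40 bytes, alignment 8
ack at 0 (size 4, align 4) → ends 4
src at 4 (size 1, align 1) → ends 5
pad 3 to align 8 for proto
proto at 8 (size 40, align 8) → ends 48
length at 48 (size 4, align 4) → ends 52
pad 4 to align 8 for version
version at 56 (size 8, align 8) → ends 64
window at 64 (size 2, align 2) → ends 66
pad 2 to align 4 for seq
seq at 68 (size 4, align 4) → ends 72
dst at 72 (size 2, align 2) → ends 74

0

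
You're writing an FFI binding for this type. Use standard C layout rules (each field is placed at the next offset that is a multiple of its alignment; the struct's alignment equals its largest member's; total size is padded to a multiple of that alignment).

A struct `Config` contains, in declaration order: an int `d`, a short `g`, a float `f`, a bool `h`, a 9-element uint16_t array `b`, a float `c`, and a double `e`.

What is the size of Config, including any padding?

d at 0 (size 4, align 4) → ends 4
g at 4 (size 2, align 2) → ends 6
pad 2 to align 4 for f
f at 8 (size 4, align 4) → ends 12
h at 12 (size 1, align 1) → ends 13
pad 1 to align 2 for b
b at 14 (size 18, align 2) → ends 32
c at 32 (size 4, align 4) → ends 36
pad 4 to align 8 for e
e at 40 (size 8, align 8) → ends 48
total 48 bytes, alignment 8

48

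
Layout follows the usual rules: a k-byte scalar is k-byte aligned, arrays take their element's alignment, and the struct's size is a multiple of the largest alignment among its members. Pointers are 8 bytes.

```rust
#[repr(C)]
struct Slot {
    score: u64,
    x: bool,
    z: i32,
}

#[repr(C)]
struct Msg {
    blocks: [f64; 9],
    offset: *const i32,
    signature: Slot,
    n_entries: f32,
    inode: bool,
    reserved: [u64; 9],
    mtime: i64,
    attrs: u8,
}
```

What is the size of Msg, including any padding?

Slot: @0: score [8B, align 8] → 8; @8: x [1B, align 1] → 9; +3 pad (align 4); @12: z [4B, align 4] → 16; size 16, align 8
@0: blocks [72B, align 8] → 72
@72: offset [8B, align 8] → 80
@80: signature [16B, align 8] → 96
@96: n_entries [4B, align 4] → 100
@100: inode [1B, align 1] → 101
+3 pad (align 8)
@104: reserved [72B, align 8] → 176
@176: mtime [8B, align 8] → 184
@184: attrs [1B, align 1] → 185
+7 tail pad (align 8)
size 192, align 8

192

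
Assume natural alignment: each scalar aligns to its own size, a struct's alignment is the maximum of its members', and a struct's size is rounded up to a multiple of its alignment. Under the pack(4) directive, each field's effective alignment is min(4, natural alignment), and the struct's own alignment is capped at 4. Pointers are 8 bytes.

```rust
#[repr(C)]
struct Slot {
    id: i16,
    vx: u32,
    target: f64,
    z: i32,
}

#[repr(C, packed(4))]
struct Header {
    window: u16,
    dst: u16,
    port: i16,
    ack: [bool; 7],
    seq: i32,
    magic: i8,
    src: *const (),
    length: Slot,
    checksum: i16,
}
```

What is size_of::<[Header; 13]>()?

780

Slot: @0: id [2B, align 2] → 2; +2 pad (align 4); @4: vx [4B, align 4] → 8; @8: target [8B, align 8] → 16; @16: z [4B, align 4] → 20; +4 tail pad (align 8); size 24, align 8
@0: window [2B, align 2] → 2
@2: dst [2B, align 2] → 4
@4: port [2B, align 2] → 6
@6: ack [7B, align 1] → 13
+3 pad (align 4)
@16: seq [4B, align 4] → 20
@20: magic [1B, align 1] → 21
+3 pad (align 4)
@24: src [8B, align 4] → 32
@32: length [24B, align 4] → 56
@56: checksum [2B, align 2] → 58
+2 tail pad (align 4)
size 60, align 4
array of 13: 13 × 60 = 780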